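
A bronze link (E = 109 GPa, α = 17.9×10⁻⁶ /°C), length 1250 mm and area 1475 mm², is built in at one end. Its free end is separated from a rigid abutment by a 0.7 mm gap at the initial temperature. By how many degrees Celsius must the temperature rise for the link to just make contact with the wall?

ΔT ≈ 31.3 °C

The gap closes when αΔT L = 0.7 mm, since the link is still unstressed at that instant.
So ΔT = g/(αL) = 0.7/(17.9×10⁻⁶ × 1250) = 31.28 °C.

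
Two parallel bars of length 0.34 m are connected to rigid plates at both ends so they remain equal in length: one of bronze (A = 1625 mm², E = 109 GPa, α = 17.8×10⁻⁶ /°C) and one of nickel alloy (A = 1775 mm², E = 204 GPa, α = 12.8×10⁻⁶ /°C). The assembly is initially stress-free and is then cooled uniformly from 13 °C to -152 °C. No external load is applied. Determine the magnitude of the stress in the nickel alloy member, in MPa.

Both members must finish at the same length. With the larger α, the bronze tends to over-contract; the plates restrain it, putting the bronze in tension and the nickel alloy in compression. With no external load the two internal forces are equal and opposite, magnitude P.
Setting the final lengths equal and cancelling L: (α₁ − α₂)ΔT = P/(A₁E₁) + P/(A₂E₂).
|α₁ − α₂|·ΔT = 5×10⁻⁶ × 165 = 0.000825.
1/(A₁E₁) + 1/(A₂E₂) = 1/(1625×109×10³) + 1/(1775×204×10³) = 8.407×10⁻⁹ N⁻¹.
So P = 0.000825 / 8.407×10⁻⁹ = 98.13 kN.
σ_{nickel alloy} = P/A₂ = 98130/1775 = 55.28 MPa, compressive.

σ ≈ 55.3 MPa (compressive)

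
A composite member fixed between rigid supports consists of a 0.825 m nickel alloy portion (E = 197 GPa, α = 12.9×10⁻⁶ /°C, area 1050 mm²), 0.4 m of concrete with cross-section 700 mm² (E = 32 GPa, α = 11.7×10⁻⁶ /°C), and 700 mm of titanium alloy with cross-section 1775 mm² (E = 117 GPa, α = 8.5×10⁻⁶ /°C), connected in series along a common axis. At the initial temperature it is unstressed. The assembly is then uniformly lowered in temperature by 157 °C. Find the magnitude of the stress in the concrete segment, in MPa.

With the walls removed the bar would change length by δ_free = Σ αᵢΔT Lᵢ = 12.9×10⁻⁶×157×825 + 11.7×10⁻⁶×157×400 + 8.5×10⁻⁶×157×700 = 3.34 mm.
The rigid supports impose zero overall length change; the single axial force P common to all segments must satisfy P Σ Lᵢ/(AᵢEᵢ) = δ_free.
The series flexibility is Σ Lᵢ/(AᵢEᵢ) = 825/(1050×197×10³) + 400/(700×32×10³) + 700/(1775×117×10³) = 2.522×10⁻⁵ mm/N.
P = 3.34 / 2.522×10⁻⁵ = 132400 N = 132.4 kN, tensile.
σ_{concrete} = P / A = 132400 / 700 = 189.2 MPa.

σ ≈ 189 MPa (tensile)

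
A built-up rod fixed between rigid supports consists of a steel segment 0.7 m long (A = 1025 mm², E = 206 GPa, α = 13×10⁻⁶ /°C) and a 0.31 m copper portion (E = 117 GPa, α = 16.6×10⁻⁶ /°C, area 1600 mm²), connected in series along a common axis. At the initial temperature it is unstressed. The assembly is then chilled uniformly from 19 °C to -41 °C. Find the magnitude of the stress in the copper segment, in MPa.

Free thermal contraction of the whole bar: Σ αᵢΔT Lᵢ = 13×10⁻⁶×60×700 + 16.6×10⁻⁶×60×310 = 0.8548 mm.
Since the ends are fixed, an axial force P builds up, equal in every segment, with P · Σ Lᵢ/(AᵢEᵢ) = δ_free.
The series flexibility is Σ Lᵢ/(AᵢEᵢ) = 700/(1025×206×10³) + 310/(1600×117×10³) = 4.971×10⁻⁶ mm/N.
P = 0.8548 / 4.971×10⁻⁶ = 171900 N = 171.9 kN, tensile.
σ_{copper} = P / A = 171900 / 1600 = 107.5 MPa.

σ ≈ 107 MPa (tensile)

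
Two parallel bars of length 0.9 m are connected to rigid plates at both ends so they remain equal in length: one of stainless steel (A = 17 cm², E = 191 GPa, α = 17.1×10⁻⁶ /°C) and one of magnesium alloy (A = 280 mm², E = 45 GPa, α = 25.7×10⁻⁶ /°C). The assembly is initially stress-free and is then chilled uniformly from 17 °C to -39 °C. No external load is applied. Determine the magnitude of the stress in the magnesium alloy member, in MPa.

σ ≈ 20.9 MPa (tensile)

Equilibrium of a rigid end plate with no external load gives equal and opposite internal forces ±P in the two members. Since α_{magnesium alloy} > α_{stainless steel}, cooling drives the magnesium alloy into tension and the stainless steel into compression.
Compatibility of the two members (thermal + elastic change equal): (α₁ − α₂)ΔT = P·[1/(A₁E₁) + 1/(A₂E₂)].
|α₁ − α₂|·ΔT = 8.6×10⁻⁶ × 56 = 0.0004816.
1/(A₁E₁) + 1/(A₂E₂) = 1/(1700×191×10³) + 1/(280×45×10³) = 8.244×10⁻⁸ N⁻¹.
P = 0.0004816 / 8.244×10⁻⁸ = 5841 N = 5.841 kN.
σ_{magnesium alloy} = P/A₂ = 5841/280 = 20.86 MPa, tensile.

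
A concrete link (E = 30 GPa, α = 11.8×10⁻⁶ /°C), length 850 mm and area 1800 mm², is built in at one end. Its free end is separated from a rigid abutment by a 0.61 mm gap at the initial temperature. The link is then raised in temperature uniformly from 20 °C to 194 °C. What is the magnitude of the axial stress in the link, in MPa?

Unrestrained expansion: δ_free = αΔT L = 11.8×10⁻⁶ × 174 × 850 = 1.745 mm.
This exceeds the 0.61 mm gap, so the wall pushes back. The portion of expansion that must be recovered elastically is δ_free − gap = 1.745 − 0.61 = 1.135 mm.
So σ = E(δ_free − g)/L = 30×10³ × 1.135/850 = 40.07 MPa.

σ ≈ 40.1 MPa (compressive)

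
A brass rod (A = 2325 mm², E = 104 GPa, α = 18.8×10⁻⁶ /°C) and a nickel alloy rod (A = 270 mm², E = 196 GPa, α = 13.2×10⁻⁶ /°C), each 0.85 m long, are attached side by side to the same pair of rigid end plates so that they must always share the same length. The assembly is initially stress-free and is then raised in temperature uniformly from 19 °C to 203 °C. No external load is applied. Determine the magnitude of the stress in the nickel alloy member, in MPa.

Both members must finish at the same length. With the larger α, the brass tends to over-expand; the plates restrain it, putting the brass in compression and the nickel alloy in tension. With no external load the two internal forces are equal and opposite, magnitude P.
Setting the final lengths equal and cancelling L: (α₁ − α₂)ΔT = P/(A₁E₁) + P/(A₂E₂).
|α₁ − α₂|·ΔT = 5.6×10⁻⁶ × 184 = 0.00103.
1/(A₁E₁) + 1/(A₂E₂) = 1/(2325×104×10³) + 1/(270×196×10³) = 2.303×10⁻⁸ N⁻¹.
So P = 0.00103 / 2.303×10⁻⁸ = 44.74 kN.
σ_{nickel alloy} = P/A₂ = 44740/270 = 165.7 MPa, tensile.

σ ≈ 166 MPa (tensile)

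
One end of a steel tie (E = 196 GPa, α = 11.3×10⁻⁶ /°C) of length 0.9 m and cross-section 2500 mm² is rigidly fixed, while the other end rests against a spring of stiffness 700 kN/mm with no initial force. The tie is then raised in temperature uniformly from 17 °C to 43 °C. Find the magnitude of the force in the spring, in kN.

P ≈ 81 kN

Free thermal expansion: δ_free = αΔT L = 11.3×10⁻⁶ × 26 × 900 = 0.2644 mm.
Let P be the compressive force at the spring. The tie shortens elastically by PL/(AE) and the spring compresses by P/k; together these equal δ_free.
So P = δ_free / [L/(AE) + 1/k] = 0.2644 / [ 900/(2500×196×10³) + 1/(700×10³) ].
P = 0.2644 / 3.265×10⁻⁶ = 80980 N.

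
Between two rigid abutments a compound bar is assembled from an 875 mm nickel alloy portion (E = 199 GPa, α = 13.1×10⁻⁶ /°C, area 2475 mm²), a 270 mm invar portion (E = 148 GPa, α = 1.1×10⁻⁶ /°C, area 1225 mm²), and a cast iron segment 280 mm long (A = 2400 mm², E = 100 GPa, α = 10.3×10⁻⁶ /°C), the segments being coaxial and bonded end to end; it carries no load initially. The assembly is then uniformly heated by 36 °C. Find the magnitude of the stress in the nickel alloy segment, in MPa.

If the supports were absent, the total length change would be Σ αᵢΔT Lᵢ = 13.1×10⁻⁶×36×875 + 1.1×10⁻⁶×36×270 + 10.3×10⁻⁶×36×280 = 0.5272 mm.
Since the ends are fixed, an axial force P builds up, equal in every segment, with P · Σ Lᵢ/(AᵢEᵢ) = δ_free.
Σ Lᵢ/(AᵢEᵢ) = 875/(2475×199×10³) + 270/(1225×148×10³) + 280/(2400×100×10³) = 4.432×10⁻⁶ mm/N.
So P = 0.5272 / 4.432×10⁻⁶ = 118.9 kN, compressive.
σ_{nickel alloy} = P / A = 118900 / 2475 = 48.05 MPa.

σ ≈ 48.1 MPa (compressive)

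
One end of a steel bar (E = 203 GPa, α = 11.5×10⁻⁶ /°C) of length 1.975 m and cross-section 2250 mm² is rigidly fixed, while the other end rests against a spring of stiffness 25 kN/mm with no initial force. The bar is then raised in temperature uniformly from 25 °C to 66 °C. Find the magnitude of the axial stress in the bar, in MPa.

The unrestrained thermal change is αΔT L = 11.5×10⁻⁶ × 41 × 1975 = 0.9312 mm.
With a force P in the spring, the elastic change of the bar is PL/(AE) and that of the spring is P/k; compatibility requires their sum to equal δ_free.
P [ L/(AE) + 1/k ] = δ_free → P [ 1975/(2250×203×10³) + 1/(25×10³) ] = 0.9312.
P = 0.9312 / 4.432×10⁻⁵ = 21010 N.
σ = P/A = 21010/2250 = 9.337 MPa.

σ ≈ 9.34 MPa (compressive)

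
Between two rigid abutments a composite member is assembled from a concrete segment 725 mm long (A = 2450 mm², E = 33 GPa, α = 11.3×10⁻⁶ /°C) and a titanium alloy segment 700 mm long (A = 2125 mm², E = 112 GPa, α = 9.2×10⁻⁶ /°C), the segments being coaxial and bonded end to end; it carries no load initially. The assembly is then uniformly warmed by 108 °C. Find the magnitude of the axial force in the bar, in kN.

P ≈ 133 kN (compressive)

If the supports were absent, the total length change would be Σ αᵢΔT Lᵢ = 11.3×10⁻⁶×108×725 + 9.2×10⁻⁶×108×700 = 1.58 mm.
The walls prevent any net length change, so an axial force P (same in every segment) develops. Compatibility: P · Σ Lᵢ/(AᵢEᵢ) = δ_free.
The series flexibility is Σ Lᵢ/(AᵢEᵢ) = 725/(2450×33×10³) + 700/(2125×112×10³) = 1.191×10⁻⁵ mm/N.
So P = 1.58 / 1.191×10⁻⁵ = 132.7 kN, compressive.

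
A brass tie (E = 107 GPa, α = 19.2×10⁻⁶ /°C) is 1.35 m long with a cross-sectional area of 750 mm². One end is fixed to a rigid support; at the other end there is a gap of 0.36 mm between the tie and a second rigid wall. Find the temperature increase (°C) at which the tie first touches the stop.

ΔT ≈ 13.9 °C

The gap closes when αΔT L = 0.36 mm, since the tie is still unstressed at that instant.
ΔT = 0.36 / (19.2×10⁻⁶ × 1350) = 13.89 °C.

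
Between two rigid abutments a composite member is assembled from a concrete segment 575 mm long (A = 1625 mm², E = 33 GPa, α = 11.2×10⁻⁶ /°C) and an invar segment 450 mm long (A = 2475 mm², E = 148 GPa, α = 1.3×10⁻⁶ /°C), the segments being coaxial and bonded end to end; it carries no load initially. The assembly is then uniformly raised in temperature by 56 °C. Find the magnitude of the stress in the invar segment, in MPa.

If the supports were absent, the total length change would be Σ αᵢΔT Lᵢ = 11.2×10⁻⁶×56×575 + 1.3×10⁻⁶×56×450 = 0.3934 mm.
The walls prevent any net length change, so an axial force P (same in every segment) develops. Compatibility: P · Σ Lᵢ/(AᵢEᵢ) = δ_free.
The series flexibility is Σ Lᵢ/(AᵢEᵢ) = 575/(1625×33×10³) + 450/(2475×148×10³) = 1.195×10⁻⁵ mm/N.
P = 0.3934 / 1.195×10⁻⁵ = 32920 N = 32.92 kN, compressive.
σ_{invar} = P / A = 32920 / 2475 = 13.3 MPa.

σ ≈ 13.3 MPa (compressive)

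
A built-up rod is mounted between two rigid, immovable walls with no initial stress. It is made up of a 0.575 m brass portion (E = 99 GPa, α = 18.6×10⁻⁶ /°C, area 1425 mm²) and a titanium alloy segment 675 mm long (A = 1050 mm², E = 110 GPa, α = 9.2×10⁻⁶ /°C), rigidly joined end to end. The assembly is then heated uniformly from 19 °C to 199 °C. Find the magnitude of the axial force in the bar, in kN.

If the supports were absent, the total length change would be Σ αᵢΔT Lᵢ = 18.6×10⁻⁶×180×575 + 9.2×10⁻⁶×180×675 = 3.043 mm.
Since the ends are fixed, an axial force P builds up, equal in every segment, with P · Σ Lᵢ/(AᵢEᵢ) = δ_free.
Σ Lᵢ/(AᵢEᵢ) = 575/(1425×99×10³) + 675/(1050×110×10³) = 9.92×10⁻⁶ mm/N.
So P = 3.043 / 9.92×10⁻⁶ = 306.7 kN, compressive.

P ≈ 307 kN (compressive)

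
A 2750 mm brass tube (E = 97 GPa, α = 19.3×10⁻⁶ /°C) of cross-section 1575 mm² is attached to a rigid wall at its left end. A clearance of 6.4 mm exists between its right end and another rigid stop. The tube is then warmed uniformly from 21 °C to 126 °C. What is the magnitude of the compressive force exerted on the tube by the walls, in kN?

P ≈ 0 kN

Unrestrained expansion: δ_free = αΔT L = 19.3×10⁻⁶ × 105 × 2750 = 5.573 mm.
Since δ_free = 5.57 mm is less than the 6.4 mm gap, the tube never touches the wall. No axial force develops.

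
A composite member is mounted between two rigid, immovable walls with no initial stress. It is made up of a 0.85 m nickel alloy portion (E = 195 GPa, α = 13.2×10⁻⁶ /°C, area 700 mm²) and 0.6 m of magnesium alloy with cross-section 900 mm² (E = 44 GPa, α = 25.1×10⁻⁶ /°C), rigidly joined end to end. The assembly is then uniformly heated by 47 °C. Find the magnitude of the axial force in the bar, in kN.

P ≈ 57.8 kN (compressive)

With the walls removed the bar would change length by δ_free = Σ αᵢΔT Lᵢ = 13.2×10⁻⁶×47×850 + 25.1×10⁻⁶×47×600 = 1.235 mm.
The walls prevent any net length change, so an axial force P (same in every segment) develops. Compatibility: P · Σ Lᵢ/(AᵢEᵢ) = δ_free.
Σ Lᵢ/(AᵢEᵢ) = 850/(700×195×10³) + 600/(900×44×10³) = 2.138×10⁻⁵ mm/N.
So P = 1.235 / 2.138×10⁻⁵ = 57.78 kN, compressive.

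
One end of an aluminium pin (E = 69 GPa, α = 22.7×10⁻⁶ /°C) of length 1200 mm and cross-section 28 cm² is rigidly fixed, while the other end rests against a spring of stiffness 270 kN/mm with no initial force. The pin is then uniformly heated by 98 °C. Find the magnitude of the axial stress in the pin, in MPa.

The unrestrained thermal change is αΔT L = 22.7×10⁻⁶ × 98 × 1200 = 2.67 mm.
With a force P in the spring, the elastic change of the pin is PL/(AE) and that of the spring is P/k; compatibility requires their sum to equal δ_free.
So P = δ_free / [L/(AE) + 1/k] = 2.67 / [ 1200/(2800×69×10³) + 1/(270×10³) ].
P = 2.67 / 9.915×10⁻⁶ = 269200 N.
σ = P/A = 269200/2800 = 96.16 MPa.

σ ≈ 96.2 MPa (compressive)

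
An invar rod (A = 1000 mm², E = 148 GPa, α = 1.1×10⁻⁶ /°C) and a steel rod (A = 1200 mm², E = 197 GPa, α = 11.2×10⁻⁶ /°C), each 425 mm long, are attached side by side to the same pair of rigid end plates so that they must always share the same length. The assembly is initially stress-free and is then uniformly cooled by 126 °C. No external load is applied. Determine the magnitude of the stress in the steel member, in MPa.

The steel has the larger α, so on cooling it would change length more than the invar if both were free. The rigid plates force a common final length, so the steel is put into tension and the invar into compression, with equal and opposite forces P (no external load).
Compatibility of the two members (thermal + elastic change equal): (α₁ − α₂)ΔT = P·[1/(A₁E₁) + 1/(A₂E₂)].
|α₁ − α₂|·ΔT = 10.1×10⁻⁶ × 126 = 0.001273.
1/(A₁E₁) + 1/(A₂E₂) = 1/(1000×148×10³) + 1/(1200×197×10³) = 1.099×10⁻⁸ N⁻¹.
So P = 0.001273 / 1.099×10⁻⁸ = 115.8 kN.
σ_{steel} = P/A₂ = 115800/1200 = 96.52 MPa, tensile.

σ ≈ 96.5 MPa (tensile)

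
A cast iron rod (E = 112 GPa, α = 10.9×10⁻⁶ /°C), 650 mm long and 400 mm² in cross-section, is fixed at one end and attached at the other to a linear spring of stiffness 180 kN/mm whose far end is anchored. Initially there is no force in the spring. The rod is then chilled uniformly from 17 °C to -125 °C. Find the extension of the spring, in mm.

If the spring were absent the rod would shorten by αΔT L = 10.9×10⁻⁶ × 142 × 650 = 1.006 mm.
With a force P in the spring, the elastic change of the rod is PL/(AE) and that of the spring is P/k; compatibility requires their sum to equal δ_free.
So P = δ_free / [L/(AE) + 1/k] = 1.006 / [ 650/(400×112×10³) + 1/(180×10³) ].
P = 1.006 / 2.006×10⁻⁵ = 50140 N.
Spring extension = P/k = 50140/(180×10³) = 0.2786 mm.

δ ≈ 0.279 mm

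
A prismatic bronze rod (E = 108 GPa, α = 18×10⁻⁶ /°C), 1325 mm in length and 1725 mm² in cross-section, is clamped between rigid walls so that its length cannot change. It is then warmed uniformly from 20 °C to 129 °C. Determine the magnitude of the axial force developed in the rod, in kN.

P ≈ 366 kN (compressive)

The ends cannot move, so σ = EαΔT = 108×10³ × 18×10⁻⁶ × 109 = 211.9 MPa.
Axial force P = σA = 211.9 × 1725 = 365500 N = 365.5 kN, compressive.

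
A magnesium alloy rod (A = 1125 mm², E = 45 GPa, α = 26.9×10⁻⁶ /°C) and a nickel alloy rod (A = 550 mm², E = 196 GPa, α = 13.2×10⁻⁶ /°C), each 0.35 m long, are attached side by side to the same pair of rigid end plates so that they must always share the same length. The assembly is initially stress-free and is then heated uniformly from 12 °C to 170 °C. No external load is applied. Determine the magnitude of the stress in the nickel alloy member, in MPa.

The magnesium alloy has the larger α, so on heating it would change length more than the nickel alloy if both were free. The rigid plates force a common final length, so the magnesium alloy is put into compression and the nickel alloy into tension, with equal and opposite forces P (no external load).
Compatibility of the two members (thermal + elastic change equal): (α₁ − α₂)ΔT = P·[1/(A₁E₁) + 1/(A₂E₂)].
|α₁ − α₂|·ΔT = 13.7×10⁻⁶ × 158 = 0.002165.
1/(A₁E₁) + 1/(A₂E₂) = 1/(1125×45×10³) + 1/(550×196×10³) = 2.903×10⁻⁸ N⁻¹.
So P = 0.002165 / 2.903×10⁻⁸ = 74.57 kN.
σ_{nickel alloy} = P/A₂ = 74570/550 = 135.6 MPa, tensile.

σ ≈ 136 MPa (tensile)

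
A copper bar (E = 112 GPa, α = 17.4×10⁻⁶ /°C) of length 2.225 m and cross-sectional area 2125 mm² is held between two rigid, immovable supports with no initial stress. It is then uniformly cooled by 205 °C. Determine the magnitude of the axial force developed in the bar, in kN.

With zero net strain, σ = E·αΔT = 112 GPa × 17.4×10⁻⁶ × 205 = 399.5 MPa.
Axial force P = σA = 399.5 × 2125 = 848900 N = 848.9 kN, tensile.

P ≈ 849 kN (tensile)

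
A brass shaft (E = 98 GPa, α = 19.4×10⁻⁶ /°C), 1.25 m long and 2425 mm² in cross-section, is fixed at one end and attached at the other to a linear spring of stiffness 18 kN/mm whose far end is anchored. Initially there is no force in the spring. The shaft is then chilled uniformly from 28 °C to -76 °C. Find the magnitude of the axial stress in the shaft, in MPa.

σ ≈ 17.1 MPa (tensile)

Free thermal contraction: δ_free = αΔT L = 19.4×10⁻⁶ × 104 × 1250 = 2.522 mm.
With a force P in the spring, the elastic change of the shaft is PL/(AE) and that of the spring is P/k; compatibility requires their sum to equal δ_free.
So P = δ_free / [L/(AE) + 1/k] = 2.522 / [ 1250/(2425×98×10³) + 1/(18×10³) ].
P = 2.522 / 6.082×10⁻⁵ = 41470 N.
σ = P/A = 41470/2425 = 17.1 MPa.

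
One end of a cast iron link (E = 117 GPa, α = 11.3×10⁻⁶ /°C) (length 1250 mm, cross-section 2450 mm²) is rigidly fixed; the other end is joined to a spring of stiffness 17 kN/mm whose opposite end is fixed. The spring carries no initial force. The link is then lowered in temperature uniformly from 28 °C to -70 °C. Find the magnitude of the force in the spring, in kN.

P ≈ 21.9 kN

If the spring were absent the link would shorten by αΔT L = 11.3×10⁻⁶ × 98 × 1250 = 1.384 mm.
Let P be the tensile force in the spring. The link extends elastically by PL/(AE) and the spring stretches by P/k; together these equal δ_free.
So P = δ_free / [L/(AE) + 1/k] = 1.384 / [ 1250/(2450×117×10³) + 1/(17×10³) ].
P = 1.384 / 6.318×10⁻⁵ = 21910 N.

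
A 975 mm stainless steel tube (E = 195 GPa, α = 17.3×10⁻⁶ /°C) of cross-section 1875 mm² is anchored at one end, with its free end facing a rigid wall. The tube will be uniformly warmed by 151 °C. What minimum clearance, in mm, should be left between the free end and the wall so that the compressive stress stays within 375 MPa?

g ≈ 0.672 mm

With no wall the tube would lengthen by αΔT L = 17.3×10⁻⁶ × 151 × 975 = 2.547 mm.
A stress of 375 MPa corresponds to the wall pushing the tube back by σL/E = 375×975/(195×10³) = 1.875 mm.
The gap must absorb the remainder: g_min = 2.547 − 1.875 = 0.672 mm.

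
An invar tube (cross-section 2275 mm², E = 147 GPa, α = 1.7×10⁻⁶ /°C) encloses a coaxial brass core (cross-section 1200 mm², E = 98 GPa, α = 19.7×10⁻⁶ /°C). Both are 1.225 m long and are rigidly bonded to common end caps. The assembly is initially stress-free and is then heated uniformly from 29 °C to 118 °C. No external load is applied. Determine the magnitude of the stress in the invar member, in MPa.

The brass has the larger α, so on heating it would change length more than the invar if both were free. The rigid plates force a common final length, so the brass is put into compression and the invar into tension, with equal and opposite forces P (no external load).
Setting the final lengths equal and cancelling L: (α₁ − α₂)ΔT = P/(A₁E₁) + P/(A₂E₂).
|α₁ − α₂|·ΔT = 18×10⁻⁶ × 89 = 0.001602.
1/(A₁E₁) + 1/(A₂E₂) = 1/(2275×147×10³) + 1/(1200×98×10³) = 1.149×10⁻⁸ N⁻¹.
P = 0.001602 / 1.149×10⁻⁸ = 139400 N = 139.4 kN.
σ_{invar} = P/A₁ = 139400/2275 = 61.27 MPa, tensile.

σ ≈ 61.3 MPa (tensile)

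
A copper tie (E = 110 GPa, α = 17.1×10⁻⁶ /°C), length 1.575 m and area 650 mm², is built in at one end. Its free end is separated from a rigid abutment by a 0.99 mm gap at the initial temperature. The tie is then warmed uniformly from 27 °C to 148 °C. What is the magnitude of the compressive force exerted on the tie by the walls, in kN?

Unrestrained expansion: δ_free = αΔT L = 17.1×10⁻⁶ × 121 × 1575 = 3.259 mm.
The gap closes (δ_free > 0.99 mm) and the wall then resists a further 3.259 − 0.99 = 2.269 mm of expansion.
Compatibility: PL/(AE) = 2.269 mm, so σ = P/A = E × (2.269/1575) = 158.5 MPa.
P = σA = 158.5 × 650 = 103 kN.

P ≈ 103 kN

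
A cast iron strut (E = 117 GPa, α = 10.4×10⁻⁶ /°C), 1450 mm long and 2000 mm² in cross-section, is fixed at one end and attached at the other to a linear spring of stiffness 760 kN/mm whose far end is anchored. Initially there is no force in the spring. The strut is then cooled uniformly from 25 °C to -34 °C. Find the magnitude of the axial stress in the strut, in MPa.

Free thermal contraction: δ_free = αΔT L = 10.4×10⁻⁶ × 59 × 1450 = 0.8897 mm.
With a force P in the spring, the elastic change of the strut is PL/(AE) and that of the spring is P/k; compatibility requires their sum to equal δ_free.
P [ L/(AE) + 1/k ] = δ_free → P [ 1450/(2000×117×10³) + 1/(760×10³) ] = 0.8897.
P = 0.8897 / 7.512×10⁻⁶ = 118400 N.
σ = P/A = 118400/2000 = 59.22 MPa.

σ ≈ 59.2 MPa (tensile)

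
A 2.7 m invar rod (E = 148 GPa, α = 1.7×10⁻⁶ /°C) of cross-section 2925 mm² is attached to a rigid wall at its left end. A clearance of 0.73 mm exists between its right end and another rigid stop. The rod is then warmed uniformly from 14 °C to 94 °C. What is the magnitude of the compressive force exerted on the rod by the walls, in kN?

P ≈ 0 kN

Free thermal elongation = αΔT L = 1.7×10⁻⁶ × 80 × 2700 = 0.3672 mm.
This is smaller than the 0.73 mm clearance, so the rod expands freely without reaching the stop — the stress is zero.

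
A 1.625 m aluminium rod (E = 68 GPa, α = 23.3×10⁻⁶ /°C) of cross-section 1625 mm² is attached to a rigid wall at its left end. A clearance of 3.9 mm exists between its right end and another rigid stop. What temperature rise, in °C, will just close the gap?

ΔT ≈ 103 °C

The gap closes when αΔT L = 3.9 mm, since the rod is still unstressed at that instant.
So ΔT = g/(αL) = 3.9/(23.3×10⁻⁶ × 1625) = 103 °C.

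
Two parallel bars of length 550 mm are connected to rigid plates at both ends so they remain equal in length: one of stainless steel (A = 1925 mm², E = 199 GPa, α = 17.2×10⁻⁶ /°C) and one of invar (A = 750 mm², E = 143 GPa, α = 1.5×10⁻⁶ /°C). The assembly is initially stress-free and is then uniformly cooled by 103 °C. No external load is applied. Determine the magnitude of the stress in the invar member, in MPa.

Equilibrium of a rigid end plate with no external load gives equal and opposite internal forces ±P in the two members. Since α_{stainless steel} > α_{invar}, cooling drives the stainless steel into tension and the invar into compression.
Compatibility of the two members (thermal + elastic change equal): (α₁ − α₂)ΔT = P·[1/(A₁E₁) + 1/(A₂E₂)].
|α₁ − α₂|·ΔT = 15.7×10⁻⁶ × 103 = 0.001617.
1/(A₁E₁) + 1/(A₂E₂) = 1/(1925×199×10³) + 1/(750×143×10³) = 1.193×10⁻⁸ N⁻¹.
So P = 0.001617 / 1.193×10⁻⁸ = 135.5 kN.
σ_{invar} = P/A₂ = 135500/750 = 180.7 MPa, compressive.

σ ≈ 181 MPa (compressive)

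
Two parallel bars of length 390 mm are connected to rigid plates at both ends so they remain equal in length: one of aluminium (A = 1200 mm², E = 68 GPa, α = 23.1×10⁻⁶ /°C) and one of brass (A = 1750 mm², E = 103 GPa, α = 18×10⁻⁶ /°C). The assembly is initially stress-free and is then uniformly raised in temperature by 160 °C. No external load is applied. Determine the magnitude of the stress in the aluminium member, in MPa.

σ ≈ 38.2 MPa (compressive)

Both members must finish at the same length. With the larger α, the aluminium tends to over-expand; the plates restrain it, putting the aluminium in compression and the brass in tension. With no external load the two internal forces are equal and opposite, magnitude P.
Setting the final lengths equal and cancelling L: (α₁ − α₂)ΔT = P/(A₁E₁) + P/(A₂E₂).
|α₁ − α₂|·ΔT = 5.1×10⁻⁶ × 160 = 0.000816.
1/(A₁E₁) + 1/(A₂E₂) = 1/(1200×68×10³) + 1/(1750×103×10³) = 1.78×10⁻⁸ N⁻¹.
So P = 0.000816 / 1.78×10⁻⁸ = 45.84 kN.
σ_{aluminium} = P/A₁ = 45840/1200 = 38.2 MPa, compressive.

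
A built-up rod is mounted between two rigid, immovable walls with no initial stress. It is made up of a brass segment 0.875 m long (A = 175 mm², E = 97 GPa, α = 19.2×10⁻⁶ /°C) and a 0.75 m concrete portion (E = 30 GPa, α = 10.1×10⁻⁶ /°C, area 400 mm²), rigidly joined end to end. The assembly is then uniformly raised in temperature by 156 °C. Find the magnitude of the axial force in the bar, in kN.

If the supports were absent, the total length change would be Σ αᵢΔT Lᵢ = 19.2×10⁻⁶×156×875 + 10.1×10⁻⁶×156×750 = 3.803 mm.
Since the ends are fixed, an axial force P builds up, equal in every segment, with P · Σ Lᵢ/(AᵢEᵢ) = δ_free.
Σ Lᵢ/(AᵢEᵢ) = 875/(175×97×10³) + 750/(400×30×10³) = 0.000114 mm/N.
So P = 3.803 / 0.000114 = 33.34 kN, compressive.

P ≈ 33.3 kN (compressive)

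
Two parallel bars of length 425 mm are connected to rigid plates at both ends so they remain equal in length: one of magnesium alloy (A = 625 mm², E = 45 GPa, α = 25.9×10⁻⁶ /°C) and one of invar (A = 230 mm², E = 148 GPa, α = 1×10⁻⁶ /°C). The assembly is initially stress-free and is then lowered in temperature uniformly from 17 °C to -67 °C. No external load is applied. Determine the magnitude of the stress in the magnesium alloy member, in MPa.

σ ≈ 51.5 MPa (tensile)

The magnesium alloy has the larger α, so on cooling it would change length more than the invar if both were free. The rigid plates force a common final length, so the magnesium alloy is put into tension and the invar into compression, with equal and opposite forces P (no external load).
Equating the net (thermal + elastic) strains gives |α₁ − α₂|·ΔT = P·[1/(A₁E₁) + 1/(A₂E₂)].
|α₁ − α₂|·ΔT = 24.9×10⁻⁶ × 84 = 0.002092.
1/(A₁E₁) + 1/(A₂E₂) = 1/(625×45×10³) + 1/(230×148×10³) = 6.493×10⁻⁸ N⁻¹.
P = 0.002092 / 6.493×10⁻⁸ = 32210 N = 32.21 kN.
σ_{magnesium alloy} = P/A₁ = 32210/625 = 51.54 MPa, tensile.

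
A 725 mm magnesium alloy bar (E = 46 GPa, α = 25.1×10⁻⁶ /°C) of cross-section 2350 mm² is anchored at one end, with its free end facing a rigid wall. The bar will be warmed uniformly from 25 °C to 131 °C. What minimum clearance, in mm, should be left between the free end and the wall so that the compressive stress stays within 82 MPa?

With no wall the bar would lengthen by αΔT L = 25.1×10⁻⁶ × 106 × 725 = 1.929 mm.
A stress of 82 MPa corresponds to the wall pushing the bar back by σL/E = 82×725/(46×10³) = 1.292 mm.
So the gap has to take up the difference, g_min = δ_free − σL/E = 1.929 − 1.292 = 0.6365 mm.

g ≈ 0.637 mm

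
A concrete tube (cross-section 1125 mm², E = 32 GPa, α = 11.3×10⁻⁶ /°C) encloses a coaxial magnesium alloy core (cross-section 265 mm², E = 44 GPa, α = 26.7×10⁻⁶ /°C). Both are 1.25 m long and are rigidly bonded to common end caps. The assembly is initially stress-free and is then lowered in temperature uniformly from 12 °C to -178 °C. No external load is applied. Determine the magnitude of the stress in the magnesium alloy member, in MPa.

Equilibrium of a rigid end plate with no external load gives equal and opposite internal forces ±P in the two members. Since α_{magnesium alloy} > α_{concrete}, cooling drives the magnesium alloy into tension and the concrete into compression.
Setting the final lengths equal and cancelling L: (α₁ − α₂)ΔT = P/(A₁E₁) + P/(A₂E₂).
|α₁ − α₂|·ΔT = 15.4×10⁻⁶ × 190 = 0.002926.
1/(A₁E₁) + 1/(A₂E₂) = 1/(1125×32×10³) + 1/(265×44×10³) = 1.135×10⁻⁷ N⁻¹.
So P = 0.002926 / 1.135×10⁻⁷ = 25.77 kN.
σ_{magnesium alloy} = P/A₂ = 25770/265 = 97.25 MPa, tensile.

σ ≈ 97.2 MPa (tensile)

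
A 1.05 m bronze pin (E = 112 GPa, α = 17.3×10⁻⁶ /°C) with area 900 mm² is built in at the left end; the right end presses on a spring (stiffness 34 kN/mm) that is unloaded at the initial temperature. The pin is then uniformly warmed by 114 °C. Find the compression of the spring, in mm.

If the spring were absent the pin would lengthen by αΔT L = 17.3×10⁻⁶ × 114 × 1050 = 2.071 mm.
With a force P in the spring, the elastic change of the pin is PL/(AE) and that of the spring is P/k; compatibility requires their sum to equal δ_free.
P [ L/(AE) + 1/k ] = δ_free → P [ 1050/(900×112×10³) + 1/(34×10³) ] = 2.071.
P = 2.071 / 3.983×10⁻⁵ = 51990 N.
Spring compression = P/k = 51990/(34×10³) = 1.529 mm.

δ ≈ 1.53 mm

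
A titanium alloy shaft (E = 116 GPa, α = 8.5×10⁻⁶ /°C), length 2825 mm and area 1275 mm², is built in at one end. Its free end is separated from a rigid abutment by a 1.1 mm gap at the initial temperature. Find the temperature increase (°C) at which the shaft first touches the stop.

The gap closes when αΔT L = 1.1 mm, since the shaft is still unstressed at that instant.
So ΔT = g/(αL) = 1.1/(8.5×10⁻⁶ × 2825) = 45.81 °C.

ΔT ≈ 45.8 °C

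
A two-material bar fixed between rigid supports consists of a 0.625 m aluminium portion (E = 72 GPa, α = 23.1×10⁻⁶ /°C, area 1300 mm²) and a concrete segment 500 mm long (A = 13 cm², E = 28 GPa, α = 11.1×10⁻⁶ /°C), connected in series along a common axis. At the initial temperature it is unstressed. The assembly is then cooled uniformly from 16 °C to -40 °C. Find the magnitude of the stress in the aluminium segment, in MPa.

With the walls removed the bar would change length by δ_free = Σ αᵢΔT Lᵢ = 23.1×10⁻⁶×56×625 + 11.1×10⁻⁶×56×500 = 1.119 mm.
The rigid supports impose zero overall length change; the single axial force P common to all segments must satisfy P Σ Lᵢ/(AᵢEᵢ) = δ_free.
The series flexibility is Σ Lᵢ/(AᵢEᵢ) = 625/(1300×72×10³) + 500/(1300×28×10³) = 2.041×10⁻⁵ mm/N.
So P = 1.119 / 2.041×10⁻⁵ = 54.83 kN, tensile.
σ_{aluminium} = P / A = 54830 / 1300 = 42.18 MPa.

σ ≈ 42.2 MPa (tensile)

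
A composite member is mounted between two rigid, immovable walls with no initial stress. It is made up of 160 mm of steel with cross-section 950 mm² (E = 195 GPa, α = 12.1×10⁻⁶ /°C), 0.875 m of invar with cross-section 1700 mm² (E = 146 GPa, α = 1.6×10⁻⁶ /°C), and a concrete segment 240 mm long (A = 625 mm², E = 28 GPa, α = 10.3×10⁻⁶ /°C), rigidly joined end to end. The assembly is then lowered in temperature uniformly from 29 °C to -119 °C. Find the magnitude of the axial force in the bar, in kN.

P ≈ 47.5 kN (tensile)

Free thermal contraction of the whole bar: Σ αᵢΔT Lᵢ = 12.1×10⁻⁶×148×160 + 1.6×10⁻⁶×148×875 + 10.3×10⁻⁶×148×240 = 0.8596 mm.
The walls prevent any net length change, so an axial force P (same in every segment) develops. Compatibility: P · Σ Lᵢ/(AᵢEᵢ) = δ_free.
Σ Lᵢ/(AᵢEᵢ) = 160/(950×195×10³) + 875/(1700×146×10³) + 240/(625×28×10³) = 1.81×10⁻⁵ mm/N.
P = 0.8596 / 1.81×10⁻⁵ = 47480 N = 47.48 kN, tensile.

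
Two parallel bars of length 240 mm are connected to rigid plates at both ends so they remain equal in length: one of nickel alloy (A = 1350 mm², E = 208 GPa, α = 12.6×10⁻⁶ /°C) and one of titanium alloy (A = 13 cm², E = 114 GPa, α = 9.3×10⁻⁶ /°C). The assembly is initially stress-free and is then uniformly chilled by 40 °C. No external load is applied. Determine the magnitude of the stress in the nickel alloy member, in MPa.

σ ≈ 9.48 MPa (tensile)

Equilibrium of a rigid end plate with no external load gives equal and opposite internal forces ±P in the two members. Since α_{nickel alloy} > α_{titanium alloy}, cooling drives the nickel alloy into tension and the titanium alloy into compression.
Equating the net (thermal + elastic) strains gives |α₁ − α₂|·ΔT = P·[1/(A₁E₁) + 1/(A₂E₂)].
|α₁ − α₂|·ΔT = 3.3×10⁻⁶ × 40 = 0.000132.
1/(A₁E₁) + 1/(A₂E₂) = 1/(1350×208×10³) + 1/(1300×114×10³) = 1.031×10⁻⁸ N⁻¹.
P = 0.000132 / 1.031×10⁻⁸ = 12800 N = 12.8 kN.
σ_{nickel alloy} = P/A₁ = 12800/1350 = 9.485 MPa, tensile.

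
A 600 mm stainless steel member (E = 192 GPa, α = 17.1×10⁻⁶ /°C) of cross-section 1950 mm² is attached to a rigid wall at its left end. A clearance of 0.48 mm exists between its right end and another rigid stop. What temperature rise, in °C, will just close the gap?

ΔT ≈ 46.8 °C

Contact occurs when the free expansion equals the gap: αΔT L = 0.48 mm.
So ΔT = g/(αL) = 0.48/(17.1×10⁻⁶ × 600) = 46.78 °C.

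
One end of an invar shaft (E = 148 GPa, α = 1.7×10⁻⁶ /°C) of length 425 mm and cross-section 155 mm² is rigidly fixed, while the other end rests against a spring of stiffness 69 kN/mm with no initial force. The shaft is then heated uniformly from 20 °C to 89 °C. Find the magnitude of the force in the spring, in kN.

The unrestrained thermal change is αΔT L = 1.7×10⁻⁶ × 69 × 425 = 0.04985 mm.
Let P be the compressive force at the spring. The shaft shortens elastically by PL/(AE) and the spring compresses by P/k; together these equal δ_free.
So P = δ_free / [L/(AE) + 1/k] = 0.04985 / [ 425/(155×148×10³) + 1/(69×10³) ].
P = 0.04985 / 3.302×10⁻⁵ = 1510 N.

P ≈ 1.51 kN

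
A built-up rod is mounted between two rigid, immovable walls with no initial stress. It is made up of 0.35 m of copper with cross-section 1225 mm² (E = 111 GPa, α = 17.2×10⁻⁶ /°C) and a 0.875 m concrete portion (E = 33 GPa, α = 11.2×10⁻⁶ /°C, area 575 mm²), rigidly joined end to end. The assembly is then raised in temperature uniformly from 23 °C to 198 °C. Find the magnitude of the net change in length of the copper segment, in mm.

With the walls removed the bar would change length by δ_free = Σ αᵢΔT Lᵢ = 17.2×10⁻⁶×175×350 + 11.2×10⁻⁶×175×875 = 2.768 mm.
The walls prevent any net length change, so an axial force P (same in every segment) develops. Compatibility: P · Σ Lᵢ/(AᵢEᵢ) = δ_free.
Σ Lᵢ/(AᵢEᵢ) = 350/(1225×111×10³) + 875/(575×33×10³) = 4.869×10⁻⁵ mm/N.
So P = 2.768 / 4.869×10⁻⁵ = 56.86 kN, compressive.
For the copper segment, free thermal change = 17.2×10⁻⁶×175×350 = 1.053 mm and elastic change from P = 56860×350/(1225×111×10³) = 0.1464 mm; these oppose, so the net change is 0.907 mm (segment lengthens).

|ΔL| ≈ 0.907 mm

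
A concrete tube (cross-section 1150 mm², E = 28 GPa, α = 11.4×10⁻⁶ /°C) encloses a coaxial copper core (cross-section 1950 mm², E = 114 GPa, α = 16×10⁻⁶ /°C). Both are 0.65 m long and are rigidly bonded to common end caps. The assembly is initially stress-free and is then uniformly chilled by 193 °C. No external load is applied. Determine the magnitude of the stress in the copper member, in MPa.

σ ≈ 12.8 MPa (tensile)

Equilibrium of a rigid end plate with no external load gives equal and opposite internal forces ±P in the two members. Since α_{copper} > α_{concrete}, cooling drives the copper into tension and the concrete into compression.
Compatibility of the two members (thermal + elastic change equal): (α₁ − α₂)ΔT = P·[1/(A₁E₁) + 1/(A₂E₂)].
|α₁ − α₂|·ΔT = 4.6×10⁻⁶ × 193 = 0.0008878.
1/(A₁E₁) + 1/(A₂E₂) = 1/(1150×28×10³) + 1/(1950×114×10³) = 3.555×10⁻⁸ N⁻¹.
So P = 0.0008878 / 3.555×10⁻⁸ = 24.97 kN.
σ_{copper} = P/A₂ = 24970/1950 = 12.81 MPa, tensile.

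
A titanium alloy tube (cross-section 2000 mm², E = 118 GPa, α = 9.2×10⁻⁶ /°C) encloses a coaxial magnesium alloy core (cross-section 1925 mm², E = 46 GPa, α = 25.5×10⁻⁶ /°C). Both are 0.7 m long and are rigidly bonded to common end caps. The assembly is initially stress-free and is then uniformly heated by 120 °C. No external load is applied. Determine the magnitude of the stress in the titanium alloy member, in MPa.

σ ≈ 63 MPa (tensile)

The magnesium alloy has the larger α, so on heating it would change length more than the titanium alloy if both were free. The rigid plates force a common final length, so the magnesium alloy is put into compression and the titanium alloy into tension, with equal and opposite forces P (no external load).
Compatibility of the two members (thermal + elastic change equal): (α₁ − α₂)ΔT = P·[1/(A₁E₁) + 1/(A₂E₂)].
|α₁ − α₂|·ΔT = 16.3×10⁻⁶ × 120 = 0.001956.
1/(A₁E₁) + 1/(A₂E₂) = 1/(2000×118×10³) + 1/(1925×46×10³) = 1.553×10⁻⁸ N⁻¹.
P = 0.001956 / 1.553×10⁻⁸ = 125900 N = 125.9 kN.
σ_{titanium alloy} = P/A₁ = 125900/2000 = 62.97 MPa, tensile.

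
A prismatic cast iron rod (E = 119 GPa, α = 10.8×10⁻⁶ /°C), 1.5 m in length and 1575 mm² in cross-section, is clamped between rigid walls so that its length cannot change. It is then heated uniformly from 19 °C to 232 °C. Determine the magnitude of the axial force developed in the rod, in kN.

P ≈ 431 kN (compressive)

Full restraint means ε = 0, so the stress is σ = EαΔT = 119×10³ × 10.8×10⁻⁶ × 213 = 273.7 MPa.
Axial force P = σA = 273.7 × 1575 = 431200 N = 431.2 kN, compressive.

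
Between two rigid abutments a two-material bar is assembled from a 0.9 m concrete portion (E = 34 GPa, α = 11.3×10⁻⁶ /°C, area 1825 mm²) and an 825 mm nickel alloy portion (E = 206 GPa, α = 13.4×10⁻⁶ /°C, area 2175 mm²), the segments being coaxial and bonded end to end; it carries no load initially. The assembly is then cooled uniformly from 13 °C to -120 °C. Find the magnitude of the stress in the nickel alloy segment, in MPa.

σ ≈ 79.4 MPa (tensile)

With the walls removed the bar would change length by δ_free = Σ αᵢΔT Lᵢ = 11.3×10⁻⁶×133×900 + 13.4×10⁻⁶×133×825 = 2.823 mm.
The rigid supports impose zero overall length change; the single axial force P common to all segments must satisfy P Σ Lᵢ/(AᵢEᵢ) = δ_free.
Σ Lᵢ/(AᵢEᵢ) = 900/(1825×34×10³) + 825/(2175×206×10³) = 1.635×10⁻⁵ mm/N.
P = 2.823 / 1.635×10⁻⁵ = 172700 N = 172.7 kN, tensile.
σ_{nickel alloy} = P / A = 172700 / 2175 = 79.4 MPa.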